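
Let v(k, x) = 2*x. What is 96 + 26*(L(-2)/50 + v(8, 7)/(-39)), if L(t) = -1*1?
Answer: 6461/75 ≈ 86.147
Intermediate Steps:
L(t) = -1
96 + 26*(L(-2)/50 + v(8, 7)/(-39)) = 96 + 26*(-1/50 + (2*7)/(-39)) = 96 + 26*(-1*1/50 + 14*(-1/39)) = 96 + 26*(-1/50 - 14/39) = 96 + 26*(-739/1950) = 96 - 739/75 = 6461/75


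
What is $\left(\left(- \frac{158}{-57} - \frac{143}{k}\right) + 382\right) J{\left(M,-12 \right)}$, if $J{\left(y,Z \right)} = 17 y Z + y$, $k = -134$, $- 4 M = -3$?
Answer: $- \frac{598248917}{10184} \approx -58744.0$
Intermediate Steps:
$M = \frac{3}{4}$ ($M = \left(- \frac{1}{4}\right) \left(-3\right) = \frac{3}{4} \approx 0.75$)
$J{\left(y,Z \right)} = y + 17 Z y$ ($J{\left(y,Z \right)} = 17 Z y + y = y + 17 Z y$)
$\left(\left(- \frac{158}{-57} - \frac{143}{k}\right) + 382\right) J{\left(M,-12 \right)} = \left(\left(- \frac{158}{-57} - \frac{143}{-134}\right) + 382\right) \frac{3 \left(1 + 17 \left(-12\right)\right)}{4} = \left(\left(\left(-158\right) \left(- \frac{1}{57}\right) - - \frac{143}{134}\right) + 382\right) \frac{3 \left(1 - 204\right)}{4} = \left(\left(\frac{158}{57} + \frac{143}{134}\right) + 382\right) \frac{3}{4} \left(-203\right) = \left(\frac{29323}{7638} + 382\right) \left(- \frac{609}{4}\right) = \frac{2947039}{7638} \left(- \frac{609}{4}\right) = - \frac{598248917}{10184}$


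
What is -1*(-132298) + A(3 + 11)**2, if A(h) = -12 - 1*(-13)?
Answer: 132299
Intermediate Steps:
A(h) = 1 (A(h) = -12 + 13 = 1)
-1*(-132298) + A(3 + 11)**2 = -1*(-132298) + 1**2 = 132298 + 1 = 132299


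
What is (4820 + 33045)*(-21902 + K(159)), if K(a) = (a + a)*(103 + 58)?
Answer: 1109293040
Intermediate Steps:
K(a) = 322*a (K(a) = (2*a)*161 = 322*a)
(4820 + 33045)*(-21902 + K(159)) = (4820 + 33045)*(-21902 + 322*159) = 37865*(-21902 + 51198) = 37865*29296 = 1109293040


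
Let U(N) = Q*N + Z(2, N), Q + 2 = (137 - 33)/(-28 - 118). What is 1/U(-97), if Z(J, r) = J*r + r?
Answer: -73/2037 ≈ -0.035837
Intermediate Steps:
Z(J, r) = r + J*r
Q = -198/73 (Q = -2 + (137 - 33)/(-28 - 118) = -2 + 104/(-146) = -2 + 104*(-1/146) = -2 - 52/73 = -198/73 ≈ -2.7123)
U(N) = 21*N/73 (U(N) = -198*N/73 + N*(1 + 2) = -198*N/73 + N*3 = -198*N/73 + 3*N = 21*N/73)
1/U(-97) = 1/((21/73)*(-97)) = 1/(-2037/73) = -73/2037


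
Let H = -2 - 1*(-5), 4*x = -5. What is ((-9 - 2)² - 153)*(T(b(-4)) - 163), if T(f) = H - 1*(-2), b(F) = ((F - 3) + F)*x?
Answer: 5056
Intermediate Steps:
x = -5/4 (x = (¼)*(-5) = -5/4 ≈ -1.2500)
H = 3 (H = -2 + 5 = 3)
b(F) = 15/4 - 5*F/2 (b(F) = ((F - 3) + F)*(-5/4) = ((-3 + F) + F)*(-5/4) = (-3 + 2*F)*(-5/4) = 15/4 - 5*F/2)
T(f) = 5 (T(f) = 3 - 1*(-2) = 3 + 2 = 5)
((-9 - 2)² - 153)*(T(b(-4)) - 163) = ((-9 - 2)² - 153)*(5 - 163) = ((-11)² - 153)*(-158) = (121 - 153)*(-158) = -32*(-158) = 5056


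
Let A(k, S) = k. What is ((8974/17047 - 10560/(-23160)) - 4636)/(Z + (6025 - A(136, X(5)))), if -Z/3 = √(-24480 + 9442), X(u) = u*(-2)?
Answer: -29934841205594/38182001060691 - 15249537038*I*√15038/38182001060691 ≈ -0.784 - 0.048977*I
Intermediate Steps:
X(u) = -2*u
Z = -3*I*√15038 (Z = -3*√(-24480 + 9442) = -3*I*√15038 ≈ -367.89*I)
((8974/17047 - 10560/(-23160)) - 4636)/(Z + (6025 - A(136, X(5)))) = ((8974/17047 - 10560/(-23160)) - 4636)/(-3*I*√15038 + (6025 - 1*136)) = ((8974*(1/17047) - 10560*(-1/23160)) - 4636)/(-3*I*√15038 + (6025 - 136)) = ((8974/17047 + 88/193) - 4636)/(-3*I*√15038 + 5889) = (3232118/3290071 - 4636)/(5889 - 3*I*√15038) = -15249537038/(3290071*(5889 - 3*I*√15038))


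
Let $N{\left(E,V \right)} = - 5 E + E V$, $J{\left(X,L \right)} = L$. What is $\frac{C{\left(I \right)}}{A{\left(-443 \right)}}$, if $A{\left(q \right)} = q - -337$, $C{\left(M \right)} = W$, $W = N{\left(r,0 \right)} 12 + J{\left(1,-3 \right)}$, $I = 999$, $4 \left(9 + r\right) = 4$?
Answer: $- \frac{9}{2} \approx -4.5$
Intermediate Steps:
$r = -8$ ($r = -9 + \frac{1}{4} \cdot 4 = -9 + 1 = -8$)
$W = 477$ ($W = - 8 \left(-5 + 0\right) 12 - 3 = \left(-8\right) \left(-5\right) 12 - 3 = 40 \cdot 12 - 3 = 480 - 3 = 477$)
$C{\left(M \right)} = 477$
$A{\left(q \right)} = 337 + q$ ($A{\left(q \right)} = q + 337 = 337 + q$)
$\frac{C{\left(I \right)}}{A{\left(-443 \right)}} = \frac{477}{337 - 443} = \frac{477}{-106} = 477 \left(- \frac{1}{106}\right) = - \frac{9}{2}$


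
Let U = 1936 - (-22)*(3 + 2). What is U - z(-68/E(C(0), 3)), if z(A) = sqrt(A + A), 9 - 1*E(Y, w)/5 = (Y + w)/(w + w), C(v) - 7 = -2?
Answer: 2046 - 2*I*sqrt(11730)/115 ≈ 2046.0 - 1.8836*I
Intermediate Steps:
C(v) = 5 (C(v) = 7 - 2 = 5)
E(Y, w) = 45 - 5*(Y + w)/(2*w) (E(Y, w) = 45 - 5*(Y + w)/(w + w) = 45 - 5*(Y + w)/(2*w))
z(A) = sqrt(2)*sqrt(A) (z(A) = sqrt(2*A) = sqrt(2)*sqrt(A))
U = 2046 (U = 1936 - (-22)*5 = 1936 - 1*(-110) = 1936 + 110 = 2046)
U - z(-68/E(C(0), 3)) = 2046 - sqrt(2)*sqrt(-68*6/(5*(-1*5 + 17*3))) = 2046 - sqrt(2)*sqrt(-68*6/(5*(-5 + 51))) = 2046 - sqrt(2)*sqrt(-68/((5/2)*(1/3)*46)) = 2046 - sqrt(2)*sqrt(-68/115/3) = 2046 - sqrt(2)*sqrt(-68*3/115) = 2046 - sqrt(2)*sqrt(-204/115) = 2046 - sqrt(2)*2*I*sqrt(5865)/115 = 2046 - 2*I*sqrt(11730)/115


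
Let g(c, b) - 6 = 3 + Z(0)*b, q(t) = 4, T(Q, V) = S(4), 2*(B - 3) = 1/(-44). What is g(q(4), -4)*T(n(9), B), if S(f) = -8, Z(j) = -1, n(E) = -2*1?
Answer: -104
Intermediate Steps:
n(E) = -2
B = 263/88 (B = 3 + (½)/(-44) = 3 + (½)*(-1/44) = 3 - 1/88 = 263/88 ≈ 2.9886)
T(Q, V) = -8
g(c, b) = 9 - b (g(c, b) = 6 + (3 - b) = 9 - b)
g(q(4), -4)*T(n(9), B) = (9 - 1*(-4))*(-8) = (9 + 4)*(-8) = 13*(-8) = -104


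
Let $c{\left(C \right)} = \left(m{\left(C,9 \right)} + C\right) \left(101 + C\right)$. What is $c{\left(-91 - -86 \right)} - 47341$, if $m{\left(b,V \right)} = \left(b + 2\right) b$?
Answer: $-46381$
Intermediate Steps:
$m{\left(b,V \right)} = b \left(2 + b\right)$ ($m{\left(b,V \right)} = \left(2 + b\right) b = b \left(2 + b\right)$)
$c{\left(C \right)} = \left(101 + C\right) \left(C + C \left(2 + C\right)\right)$ ($c{\left(C \right)} = \left(C \left(2 + C\right) + C\right) \left(101 + C\right) = \left(C + C \left(2 + C\right)\right) \left(101 + C\right) = \left(101 + C\right) \left(C + C \left(2 + C\right)\right)$)
$c{\left(-91 - -86 \right)} - 47341 = \left(-91 - -86\right) \left(303 + \left(-91 - -86\right)^{2} + 104 \left(-91 - -86\right)\right) - 47341 = \left(-91 + 86\right) \left(303 + \left(-91 + 86\right)^{2} + 104 \left(-91 + 86\right)\right) - 47341 = - 5 \left(303 + \left(-5\right)^{2} + 104 \left(-5\right)\right) - 47341 = - 5 \left(303 + 25 - 520\right) - 47341 = \left(-5\right) \left(-192\right) - 47341 = 960 - 47341 = -46381$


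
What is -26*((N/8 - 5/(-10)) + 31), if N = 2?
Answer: -1651/2 ≈ -825.50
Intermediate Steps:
-26*((N/8 - 5/(-10)) + 31) = -26*((2/8 - 5/(-10)) + 31) = -26*((2*(⅛) - 5*(-⅒)) + 31) = -26*((¼ + ½) + 31) = -26*(¾ + 31) = -26*127/4 = -1651/2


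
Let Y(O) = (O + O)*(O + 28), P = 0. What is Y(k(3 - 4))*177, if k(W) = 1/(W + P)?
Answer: -9558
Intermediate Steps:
k(W) = 1/W (k(W) = 1/(W + 0) = 1/W)
Y(O) = 2*O*(28 + O) (Y(O) = (2*O)*(28 + O) = 2*O*(28 + O))
Y(k(3 - 4))*177 = (2*(28 + 1/(3 - 4))/(3 - 4))*177 = (2*(28 + 1/(-1))/(-1))*177 = (2*(-1)*(28 - 1))*177 = (2*(-1)*27)*177 = -54*177 = -9558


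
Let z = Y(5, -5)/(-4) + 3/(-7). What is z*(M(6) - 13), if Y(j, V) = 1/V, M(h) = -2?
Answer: 159/28 ≈ 5.6786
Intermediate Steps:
z = -53/140 (z = 1/(-5*(-4)) + 3/(-7) = -⅕*(-¼) + 3*(-⅐) = 1/20 - 3/7 = -53/140 ≈ -0.37857)
z*(M(6) - 13) = -53*(-2 - 13)/140 = -53/140*(-15) = 159/28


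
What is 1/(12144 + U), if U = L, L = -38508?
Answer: -1/26364 ≈ -3.7930e-5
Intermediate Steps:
U = -38508
1/(12144 + U) = 1/(12144 - 38508) = 1/(-26364) = -1/26364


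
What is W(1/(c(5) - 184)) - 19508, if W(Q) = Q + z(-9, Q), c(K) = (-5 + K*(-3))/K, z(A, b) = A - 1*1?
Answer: -3669385/188 ≈ -19518.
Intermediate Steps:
z(A, b) = -1 + A (z(A, b) = A - 1 = -1 + A)
c(K) = (-5 - 3*K)/K
W(Q) = -10 + Q (W(Q) = Q + (-1 - 9) = Q - 10 = -10 + Q)
W(1/(c(5) - 184)) - 19508 = (-10 + 1/((-3 - 5/5) - 184)) - 19508 = (-10 + 1/((-3 - 5*⅕) - 184)) - 19508 = (-10 + 1/((-3 - 1) - 184)) - 19508 = (-10 + 1/(-4 - 184)) - 19508 = (-10 + 1/(-188)) - 19508 = (-10 - 1/188) - 19508 = -1881/188 - 19508 = -3669385/188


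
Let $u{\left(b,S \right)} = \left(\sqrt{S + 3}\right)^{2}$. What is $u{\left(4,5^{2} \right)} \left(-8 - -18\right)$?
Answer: $280$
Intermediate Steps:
$u{\left(b,S \right)} = 3 + S$ ($u{\left(b,S \right)} = \left(\sqrt{3 + S}\right)^{2} = 3 + S$)
$u{\left(4,5^{2} \right)} \left(-8 - -18\right) = \left(3 + 5^{2}\right) \left(-8 - -18\right) = \left(3 + 25\right) \left(-8 + 18\right) = 28 \cdot 10 = 280$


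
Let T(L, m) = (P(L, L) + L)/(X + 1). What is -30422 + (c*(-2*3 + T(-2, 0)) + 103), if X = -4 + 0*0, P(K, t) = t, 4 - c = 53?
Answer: -90271/3 ≈ -30090.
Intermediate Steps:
c = -49 (c = 4 - 1*53 = 4 - 53 = -49)
X = -4 (X = -4 + 0 = -4)
T(L, m) = -2*L/3 (T(L, m) = (L + L)/(-4 + 1) = (2*L)/(-3) = (2*L)*(-⅓) = -2*L/3)
-30422 + (c*(-2*3 + T(-2, 0)) + 103) = -30422 + (-49*(-2*3 - ⅔*(-2)) + 103) = -30422 + (-49*(-6 + 4/3) + 103) = -30422 + (-49*(-14/3) + 103) = -30422 + (686/3 + 103) = -30422 + 995/3 = -90271/3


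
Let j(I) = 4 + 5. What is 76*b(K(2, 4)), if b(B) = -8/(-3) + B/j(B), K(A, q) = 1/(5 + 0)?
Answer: 9196/45 ≈ 204.36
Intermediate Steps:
K(A, q) = ⅕ (K(A, q) = 1/5 = ⅕)
j(I) = 9
b(B) = 8/3 + B/9 (b(B) = -8/(-3) + B/9 = -8*(-⅓) + B*(⅑) = 8/3 + B/9)
76*b(K(2, 4)) = 76*(8/3 + (⅑)*(⅕)) = 76*(8/3 + 1/45) = 76*(121/45) = 9196/45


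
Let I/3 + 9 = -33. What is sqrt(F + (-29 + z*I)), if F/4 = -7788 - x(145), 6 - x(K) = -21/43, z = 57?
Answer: 5*I*sqrt(2839247)/43 ≈ 195.93*I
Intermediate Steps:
I = -126 (I = -27 + 3*(-33) = -27 - 99 = -126)
x(K) = 279/43 (x(K) = 6 - (-21)/43 = 6 - 1*(-21/43) = 6 + 21/43 = 279/43)
F = -1340652/43 (F = 4*(-7788 - 1*279/43) = 4*(-7788 - 279/43) = 4*(-335163/43) = -1340652/43 ≈ -31178.)
sqrt(F + (-29 + z*I)) = sqrt(-1340652/43 + (-29 + 57*(-126))) = sqrt(-1340652/43 + (-29 - 7182)) = sqrt(-1340652/43 - 7211) = sqrt(-1650725/43) = 5*I*sqrt(2839247)/43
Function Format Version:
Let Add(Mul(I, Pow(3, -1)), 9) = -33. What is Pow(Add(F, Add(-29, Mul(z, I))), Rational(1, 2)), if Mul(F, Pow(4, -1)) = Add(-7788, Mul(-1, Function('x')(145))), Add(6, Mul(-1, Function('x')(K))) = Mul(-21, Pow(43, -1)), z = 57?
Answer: Mul(Rational(5, 43), I, Pow(2839247, Rational(1, 2))) ≈ Mul(195.93, I)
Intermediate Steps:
I = -126 (I = Add(-27, Mul(3, -33)) = Add(-27, -99) = -126)
Function('x')(K) = Rational(279, 43) (Function('x')(K) = Add(6, Mul(-1, Mul(-21, Pow(43, -1)))) = Add(6, Mul(-1, Mul(-21, Rational(1, 43)))) = Add(6, Mul(-1, Rational(-21, 43))) = Add(6, Rational(21, 43)) = Rational(279, 43))
F = Rational(-1340652, 43) (F = Mul(4, Add(-7788, Mul(-1, Rational(279, 43)))) = Mul(4, Add(-7788, Rational(-279, 43))) = Mul(4, Rational(-335163, 43)) = Rational(-1340652, 43) ≈ -31178.)
Pow(Add(F, Add(-29, Mul(z, I))), Rational(1, 2)) = Pow(Add(Rational(-1340652, 43), Add(-29, Mul(57, -126))), Rational(1, 2)) = Pow(Add(Rational(-1340652, 43), Add(-29, -7182)), Rational(1, 2)) = Pow(Add(Rational(-1340652, 43), -7211), Rational(1, 2)) = Pow(Rational(-1650725, 43), Rational(1, 2)) = Mul(Rational(5, 43), I, Pow(2839247, Rational(1, 2)))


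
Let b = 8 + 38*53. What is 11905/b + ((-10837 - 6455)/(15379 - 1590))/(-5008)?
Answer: 102767306723/17453730108 ≈ 5.8880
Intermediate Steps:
b = 2022 (b = 8 + 2014 = 2022)
11905/b + ((-10837 - 6455)/(15379 - 1590))/(-5008) = 11905/2022 + ((-10837 - 6455)/(15379 - 1590))/(-5008) = 11905*(1/2022) - 17292/13789*(-1/5008) = 11905/2022 - 17292*1/13789*(-1/5008) = 11905/2022 - 17292/13789*(-1/5008) = 11905/2022 + 4323/17263828 = 102767306723/17453730108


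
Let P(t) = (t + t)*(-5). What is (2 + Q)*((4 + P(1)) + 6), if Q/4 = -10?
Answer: 0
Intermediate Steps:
Q = -40 (Q = 4*(-10) = -40)
P(t) = -10*t (P(t) = (2*t)*(-5) = -10*t)
(2 + Q)*((4 + P(1)) + 6) = (2 - 40)*((4 - 10*1) + 6) = -38*((4 - 10) + 6) = -38*(-6 + 6) = -38*0 = 0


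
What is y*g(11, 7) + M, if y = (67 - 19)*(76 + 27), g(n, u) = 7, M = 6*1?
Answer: 34614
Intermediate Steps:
M = 6
y = 4944 (y = 48*103 = 4944)
y*g(11, 7) + M = 4944*7 + 6 = 34608 + 6 = 34614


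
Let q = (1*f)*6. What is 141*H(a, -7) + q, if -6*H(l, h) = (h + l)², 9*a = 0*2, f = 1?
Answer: -2291/2 ≈ -1145.5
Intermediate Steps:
a = 0 (a = (0*2)/9 = (⅑)*0 = 0)
q = 6 (q = (1*1)*6 = 1*6 = 6)
H(l, h) = -(h + l)²/6
141*H(a, -7) + q = 141*(-(-7 + 0)²/6) + 6 = 141*(-⅙*(-7)²) + 6 = 141*(-⅙*49) + 6 = 141*(-49/6) + 6 = -2303/2 + 6 = -2291/2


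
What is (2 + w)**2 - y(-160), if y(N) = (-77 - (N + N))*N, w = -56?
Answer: 41796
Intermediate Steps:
y(N) = N*(-77 - 2*N) (y(N) = (-77 - 2*N)*N = N*(-77 - 2*N))
(2 + w)**2 - y(-160) = (2 - 56)**2 - (-1)*(-160)*(77 + 2*(-160)) = (-54)**2 - (-1)*(-160)*(77 - 320) = 2916 - (-1)*(-160)*(-243) = 2916 - 1*(-38880) = 2916 + 38880 = 41796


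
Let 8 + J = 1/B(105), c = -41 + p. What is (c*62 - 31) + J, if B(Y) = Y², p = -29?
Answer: -48278474/11025 ≈ -4379.0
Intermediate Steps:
c = -70 (c = -41 - 29 = -70)
J = -88199/11025 (J = -8 + 1/(105²) = -8 + 1/11025 = -88199/11025 ≈ -7.9999)
(c*62 - 31) + J = (-70*62 - 31) - 88199/11025 = (-4340 - 31) - 88199/11025 = -4371 - 88199/11025 = -48278474/11025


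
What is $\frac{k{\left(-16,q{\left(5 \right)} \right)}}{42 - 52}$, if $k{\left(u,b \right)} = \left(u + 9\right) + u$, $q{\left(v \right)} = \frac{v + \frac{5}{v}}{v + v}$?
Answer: $\frac{23}{10} \approx 2.3$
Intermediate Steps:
$q{\left(v \right)} = \frac{v + \frac{5}{v}}{2 v}$
$k{\left(u,b \right)} = 9 + 2 u$ ($k{\left(u,b \right)} = \left(9 + u\right) + u = 9 + 2 u$)
$\frac{k{\left(-16,q{\left(5 \right)} \right)}}{42 - 52} = \frac{9 + 2 \left(-16\right)}{42 - 52} = \frac{9 - 32}{-10} = \left(-23\right) \left(- \frac{1}{10}\right) = \frac{23}{10}$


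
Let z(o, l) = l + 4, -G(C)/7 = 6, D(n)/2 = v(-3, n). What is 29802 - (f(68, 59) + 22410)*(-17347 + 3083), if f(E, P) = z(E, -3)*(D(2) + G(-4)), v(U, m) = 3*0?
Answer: 319086954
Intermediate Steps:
v(U, m) = 0
D(n) = 0 (D(n) = 2*0 = 0)
G(C) = -42 (G(C) = -7*6 = -42)
z(o, l) = 4 + l
f(E, P) = -42 (f(E, P) = (4 - 3)*(0 - 42) = 1*(-42) = -42)
29802 - (f(68, 59) + 22410)*(-17347 + 3083) = 29802 - (-42 + 22410)*(-17347 + 3083) = 29802 - 22368*(-14264) = 29802 - 1*(-319057152) = 29802 + 319057152 = 319086954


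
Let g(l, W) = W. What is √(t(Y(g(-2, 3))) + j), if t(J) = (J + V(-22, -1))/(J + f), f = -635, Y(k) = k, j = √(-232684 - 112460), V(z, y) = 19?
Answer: √(-869 + 49928*I*√86286)/158 ≈ 17.138 + 17.139*I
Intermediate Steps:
j = 2*I*√86286 (j = √(-345144) = 2*I*√86286 ≈ 587.49*I)
t(J) = (19 + J)/(-635 + J) (t(J) = (J + 19)/(J - 635) = (19 + J)/(-635 + J))
√(t(Y(g(-2, 3))) + j) = √((19 + 3)/(-635 + 3) + 2*I*√86286) = √(22/(-632) + 2*I*√86286) = √(-1/632*22 + 2*I*√86286) = √(-11/316 + 2*I*√86286)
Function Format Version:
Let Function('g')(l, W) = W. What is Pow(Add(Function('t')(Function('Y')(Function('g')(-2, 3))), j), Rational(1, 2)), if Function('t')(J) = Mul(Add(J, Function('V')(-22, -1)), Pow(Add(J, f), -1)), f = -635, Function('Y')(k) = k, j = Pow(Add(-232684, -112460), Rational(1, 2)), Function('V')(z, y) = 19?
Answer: Mul(Rational(1, 158), Pow(Add(-869, Mul(49928, I, Pow(86286, Rational(1, 2)))), Rational(1, 2))) ≈ Add(17.138, Mul(17.139, I))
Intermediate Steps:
j = Mul(2, I, Pow(86286, Rational(1, 2))) (j = Pow(-345144, Rational(1, 2)) = Mul(2, I, Pow(86286, Rational(1, 2))) ≈ Mul(587.49, I))
Function('t')(J) = Mul(Pow(Add(-635, J), -1), Add(19, J)) (Function('t')(J) = Mul(Add(J, 19), Pow(Add(J, -635), -1)) = Mul(Add(19, J), Pow(Add(-635, J), -1)) = Mul(Pow(Add(-635, J), -1), Add(19, J)))
Pow(Add(Function('t')(Function('Y')(Function('g')(-2, 3))), j), Rational(1, 2)) = Pow(Add(Mul(Pow(Add(-635, 3), -1), Add(19, 3)), Mul(2, I, Pow(86286, Rational(1, 2)))), Rational(1, 2)) = Pow(Add(Mul(Pow(-632, -1), 22), Mul(2, I, Pow(86286, Rational(1, 2)))), Rational(1, 2)) = Pow(Add(Mul(Rational(-1, 632), 22), Mul(2, I, Pow(86286, Rational(1, 2)))), Rational(1, 2)) = Pow(Add(Rational(-11, 316), Mul(2, I, Pow(86286, Rational(1, 2)))), Rational(1, 2))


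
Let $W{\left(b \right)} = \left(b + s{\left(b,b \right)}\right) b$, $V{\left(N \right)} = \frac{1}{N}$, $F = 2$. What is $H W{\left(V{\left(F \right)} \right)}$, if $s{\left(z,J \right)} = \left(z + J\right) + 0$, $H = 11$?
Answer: $\frac{33}{4} \approx 8.25$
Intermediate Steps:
$s{\left(z,J \right)} = J + z$ ($s{\left(z,J \right)} = \left(J + z\right) + 0 = J + z$)
$W{\left(b \right)} = 3 b^{2}$ ($W{\left(b \right)} = \left(b + \left(b + b\right)\right) b = \left(b + 2 b\right) b = 3 b b = 3 b^{2}$)
$H W{\left(V{\left(F \right)} \right)} = 11 \cdot 3 \left(\frac{1}{2}\right)^{2} = 11 \cdot \frac{3}{4} = \frac{33}{4}$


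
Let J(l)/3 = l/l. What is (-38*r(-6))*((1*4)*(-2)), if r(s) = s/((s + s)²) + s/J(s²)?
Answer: -1862/3 ≈ -620.67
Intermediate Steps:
J(l) = 3 (J(l) = 3*(l/l) = 3*1 = 3)
r(s) = s/3 + 1/(4*s) (r(s) = s/((s + s)²) + s/3 = s/((2*s)²) + s*(⅓) = s/((4*s²)) + s/3 = s*(1/(4*s²)) + s/3 = 1/(4*s) + s/3 = s/3 + 1/(4*s))
(-38*r(-6))*((1*4)*(-2)) = (-38*((⅓)*(-6) + (¼)/(-6)))*((1*4)*(-2)) = (-38*(-2 + (¼)*(-⅙)))*(4*(-2)) = -38*(-2 - 1/24)*(-8) = -38*(-49/24)*(-8) = (931/12)*(-8) = -1862/3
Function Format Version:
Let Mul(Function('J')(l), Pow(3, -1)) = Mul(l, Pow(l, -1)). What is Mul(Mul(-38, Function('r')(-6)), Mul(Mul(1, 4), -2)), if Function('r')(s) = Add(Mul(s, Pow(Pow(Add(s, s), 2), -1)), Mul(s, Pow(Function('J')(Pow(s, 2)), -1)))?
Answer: Rational(-1862, 3) ≈ -620.67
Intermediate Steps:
Function('J')(l) = 3 (Function('J')(l) = Mul(3, Mul(l, Pow(l, -1))) = Mul(3, 1) = 3)
Function('r')(s) = Add(Mul(Rational(1, 3), s), Mul(Rational(1, 4), Pow(s, -1))) (Function('r')(s) = Add(Mul(s, Pow(Pow(Add(s, s), 2), -1)), Mul(s, Pow(3, -1))) = Add(Mul(s, Pow(Pow(Mul(2, s), 2), -1)), Mul(s, Rational(1, 3))) = Add(Mul(s, Pow(Mul(4, Pow(s, 2)), -1)), Mul(Rational(1, 3), s)) = Add(Mul(s, Mul(Rational(1, 4), Pow(s, -2))), Mul(Rational(1, 3), s)) = Add(Mul(Rational(1, 4), Pow(s, -1)), Mul(Rational(1, 3), s)) = Add(Mul(Rational(1, 3), s), Mul(Rational(1, 4), Pow(s, -1))))
Mul(Mul(-38, Function('r')(-6)), Mul(Mul(1, 4), -2)) = Mul(Mul(-38, Add(Mul(Rational(1, 3), -6), Mul(Rational(1, 4), Pow(-6, -1)))), Mul(Mul(1, 4), -2)) = Mul(Mul(-38, Add(-2, Mul(Rational(1, 4), Rational(-1, 6)))), Mul(4, -2)) = Mul(Mul(-38, Add(-2, Rational(-1, 24))), -8) = Mul(Mul(-38, Rational(-49, 24)), -8) = Mul(Rational(931, 12), -8) = Rational(-1862, 3)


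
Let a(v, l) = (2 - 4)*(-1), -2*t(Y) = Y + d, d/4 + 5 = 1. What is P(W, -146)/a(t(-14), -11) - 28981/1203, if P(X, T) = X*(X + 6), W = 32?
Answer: 702443/1203 ≈ 583.91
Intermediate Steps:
d = -16 (d = -20 + 4*1 = -20 + 4 = -16)
P(X, T) = X*(6 + X)
t(Y) = 8 - Y/2 (t(Y) = -(Y - 16)/2 = -(-16 + Y)/2 = 8 - Y/2)
a(v, l) = 2 (a(v, l) = -2*(-1) = 2)
P(W, -146)/a(t(-14), -11) - 28981/1203 = (32*(6 + 32))/2 - 28981/1203 = (32*38)*(½) - 28981*1/1203 = 1216*(½) - 28981/1203 = 608 - 28981/1203 = 702443/1203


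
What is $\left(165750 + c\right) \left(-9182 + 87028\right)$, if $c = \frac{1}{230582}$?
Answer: $\frac{1487596833118423}{115291} \approx 1.2903 \cdot 10^{10}$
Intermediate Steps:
$c = \frac{1}{230582} \approx 4.3368 \cdot 10^{-6}$
$\left(165750 + c\right) \left(-9182 + 87028\right) = \left(165750 + \frac{1}{230582}\right) \left(-9182 + 87028\right) = \frac{38218966501}{230582} \cdot 77846 = \frac{1487596833118423}{115291}$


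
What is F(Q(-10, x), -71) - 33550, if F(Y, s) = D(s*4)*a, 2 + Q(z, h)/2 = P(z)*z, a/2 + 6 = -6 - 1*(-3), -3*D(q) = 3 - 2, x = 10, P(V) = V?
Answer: -33544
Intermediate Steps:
D(q) = -⅓ (D(q) = -(3 - 2)/3 = -⅓*1 = -⅓)
a = -18 (a = -12 + 2*(-6 - 1*(-3)) = -12 + 2*(-6 + 3) = -12 + 2*(-3) = -12 - 6 = -18)
Q(z, h) = -4 + 2*z² (Q(z, h) = -4 + 2*(z*z) = -4 + 2*z²)
F(Y, s) = 6 (F(Y, s) = -⅓*(-18) = 6)
F(Q(-10, x), -71) - 33550 = 6 - 33550 = -33544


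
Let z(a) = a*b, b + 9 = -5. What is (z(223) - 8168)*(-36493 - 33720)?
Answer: 792704770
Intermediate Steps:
b = -14 (b = -9 - 5 = -14)
z(a) = -14*a (z(a) = a*(-14) = -14*a)
(z(223) - 8168)*(-36493 - 33720) = (-14*223 - 8168)*(-36493 - 33720) = (-3122 - 8168)*(-70213) = -11290*(-70213) = 792704770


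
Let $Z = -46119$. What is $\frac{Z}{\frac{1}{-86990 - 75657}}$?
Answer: $7501116993$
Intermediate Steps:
$\frac{Z}{\frac{1}{-86990 - 75657}} = - \frac{46119}{\frac{1}{-86990 - 75657}} = - \frac{46119}{\frac{1}{-162647}} = - \frac{46119}{- \frac{1}{162647}} = \left(-46119\right) \left(-162647\right) = 7501116993$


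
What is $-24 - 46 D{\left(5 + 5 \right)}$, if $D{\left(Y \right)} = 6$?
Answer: $-300$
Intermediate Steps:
$-24 - 46 D{\left(5 + 5 \right)} = -24 - 276 = -300$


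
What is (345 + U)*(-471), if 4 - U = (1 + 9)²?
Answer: -117279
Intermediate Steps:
U = -96 (U = 4 - (1 + 9)² = 4 - 1*10² = 4 - 1*100 = 4 - 100 = -96)
(345 + U)*(-471) = (345 - 96)*(-471) = 249*(-471) = -117279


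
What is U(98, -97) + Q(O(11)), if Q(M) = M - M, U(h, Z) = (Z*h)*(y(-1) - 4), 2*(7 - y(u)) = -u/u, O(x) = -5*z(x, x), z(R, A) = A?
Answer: -33271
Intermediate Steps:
O(x) = -5*x
y(u) = 15/2 (y(u) = 7 - (-1)*u/u/2 = 7 - (-1)/2 = 7 - ½*(-1) = 7 + ½ = 15/2)
U(h, Z) = 7*Z*h/2 (U(h, Z) = (Z*h)*(15/2 - 4) = (Z*h)*(7/2) = 7*Z*h/2)
Q(M) = 0
U(98, -97) + Q(O(11)) = (7/2)*(-97)*98 + 0 = -33271 + 0 = -33271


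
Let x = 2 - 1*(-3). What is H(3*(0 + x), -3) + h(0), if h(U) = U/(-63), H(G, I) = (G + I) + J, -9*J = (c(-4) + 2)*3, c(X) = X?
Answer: 38/3 ≈ 12.667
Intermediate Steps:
x = 5 (x = 2 + 3 = 5)
J = ⅔ (J = -(-4 + 2)*3/9 = -(-2)*3/9 = -⅑*(-6) = ⅔ ≈ 0.66667)
H(G, I) = ⅔ + G + I (H(G, I) = (G + I) + ⅔ = ⅔ + G + I)
h(U) = -U/63 (h(U) = U*(-1/63) = -U/63)
H(3*(0 + x), -3) + h(0) = (⅔ + 3*(0 + 5) - 3) - 1/63*0 = (⅔ + 3*5 - 3) + 0 = (⅔ + 15 - 3) + 0 = 38/3 + 0 = 38/3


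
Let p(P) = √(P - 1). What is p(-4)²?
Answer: -5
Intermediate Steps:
p(P) = √(-1 + P)
p(-4)² = (√(-1 - 4))² = (√(-5))² = (I*√5)² = -5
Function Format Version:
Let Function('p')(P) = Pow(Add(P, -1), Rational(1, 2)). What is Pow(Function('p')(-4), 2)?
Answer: -5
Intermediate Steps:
Function('p')(P) = Pow(Add(-1, P), Rational(1, 2))
Pow(Function('p')(-4), 2) = Pow(Pow(Add(-1, -4), Rational(1, 2)), 2) = Pow(Pow(-5, Rational(1, 2)), 2) = Pow(Mul(I, Pow(5, Rational(1, 2))), 2) = -5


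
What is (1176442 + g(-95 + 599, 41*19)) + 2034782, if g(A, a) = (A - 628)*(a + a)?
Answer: 3018032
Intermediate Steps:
g(A, a) = 2*a*(-628 + A) (g(A, a) = (-628 + A)*(2*a) = 2*a*(-628 + A))
(1176442 + g(-95 + 599, 41*19)) + 2034782 = (1176442 + 2*(41*19)*(-628 + (-95 + 599))) + 2034782 = (1176442 + 2*779*(-628 + 504)) + 2034782 = (1176442 + 2*779*(-124)) + 2034782 = (1176442 - 193192) + 2034782 = 983250 + 2034782 = 3018032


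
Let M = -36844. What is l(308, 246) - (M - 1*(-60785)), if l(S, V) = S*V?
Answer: 51827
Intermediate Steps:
l(308, 246) - (M - 1*(-60785)) = 308*246 - (-36844 - 1*(-60785)) = 75768 - (-36844 + 60785) = 75768 - 1*23941 = 75768 - 23941 = 51827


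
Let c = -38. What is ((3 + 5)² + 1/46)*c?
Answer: -55955/23 ≈ -2432.8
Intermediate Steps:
((3 + 5)² + 1/46)*c = ((3 + 5)² + 1/46)*(-38) = (8² + 1/46)*(-38) = (64 + 1/46)*(-38) = (2945/46)*(-38) = -55955/23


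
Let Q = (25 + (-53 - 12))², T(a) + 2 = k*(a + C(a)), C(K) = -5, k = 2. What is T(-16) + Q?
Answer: 1556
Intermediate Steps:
T(a) = -12 + 2*a (T(a) = -2 + 2*(a - 5) = -2 + 2*(-5 + a) = -2 + (-10 + 2*a) = -12 + 2*a)
Q = 1600 (Q = (25 - 65)² = (-40)² = 1600)
T(-16) + Q = (-12 + 2*(-16)) + 1600 = (-12 - 32) + 1600 = -44 + 1600 = 1556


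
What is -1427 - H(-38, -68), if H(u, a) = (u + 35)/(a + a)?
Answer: -194075/136 ≈ -1427.0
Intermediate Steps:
H(u, a) = (35 + u)/(2*a) (H(u, a) = (35 + u)/((2*a)) = (35 + u)*(1/(2*a)) = (35 + u)/(2*a))
-1427 - H(-38, -68) = -1427 - (35 - 38)/(2*(-68)) = -1427 - (-1)*(-3)/(2*68) = -1427 - 1*3/136 = -1427 - 3/136 = -194075/136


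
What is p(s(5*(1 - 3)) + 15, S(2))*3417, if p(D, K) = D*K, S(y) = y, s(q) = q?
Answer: 34170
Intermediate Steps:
p(s(5*(1 - 3)) + 15, S(2))*3417 = ((5*(1 - 3) + 15)*2)*3417 = ((5*(-2) + 15)*2)*3417 = ((-10 + 15)*2)*3417 = (5*2)*3417 = 10*3417 = 34170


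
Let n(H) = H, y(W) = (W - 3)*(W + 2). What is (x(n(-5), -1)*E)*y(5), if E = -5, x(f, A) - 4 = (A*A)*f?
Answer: 70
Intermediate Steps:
y(W) = (-3 + W)*(2 + W)
x(f, A) = 4 + f*A² (x(f, A) = 4 + (A*A)*f = 4 + A²*f = 4 + f*A²)
(x(n(-5), -1)*E)*y(5) = ((4 - 5*(-1)²)*(-5))*(-6 + 5² - 1*5) = ((4 - 5*1)*(-5))*(-6 + 25 - 5) = ((4 - 5)*(-5))*14 = -1*(-5)*14 = 5*14 = 70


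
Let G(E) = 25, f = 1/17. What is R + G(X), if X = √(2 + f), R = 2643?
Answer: 2668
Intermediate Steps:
f = 1/17 ≈ 0.058824
X = √595/17 (X = √(2 + 1/17) = √(35/17) = √595/17 ≈ 1.4349)
R + G(X) = 2643 + 25 = 2668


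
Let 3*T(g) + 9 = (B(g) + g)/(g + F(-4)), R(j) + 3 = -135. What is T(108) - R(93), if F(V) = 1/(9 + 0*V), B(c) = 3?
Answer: 131688/973 ≈ 135.34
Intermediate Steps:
F(V) = ⅑ (F(V) = 1/(9 + 0) = 1/9 = ⅑)
R(j) = -138 (R(j) = -3 - 135 = -138)
T(g) = -3 + (3 + g)/(3*(⅑ + g)) (T(g) = -3 + ((3 + g)/(g + ⅑))/3 = -3 + ((3 + g)/(⅑ + g))/3 = -3 + (3 + g)/(3*(⅑ + g)))
T(108) - R(93) = 6*(1 - 4*108)/(1 + 9*108) - 1*(-138) = 6*(1 - 432)/(1 + 972) + 138 = 6*(-431)/973 + 138 = 6*(1/973)*(-431) + 138 = -2586/973 + 138 = 131688/973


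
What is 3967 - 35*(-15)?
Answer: 4492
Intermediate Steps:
3967 - 35*(-15) = 3967 + 525 = 4492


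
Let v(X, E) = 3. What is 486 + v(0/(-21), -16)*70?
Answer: 696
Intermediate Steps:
486 + v(0/(-21), -16)*70 = 486 + 3*70 = 486 + 210 = 696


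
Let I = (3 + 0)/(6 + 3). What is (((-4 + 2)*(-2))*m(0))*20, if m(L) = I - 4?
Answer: -880/3 ≈ -293.33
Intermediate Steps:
I = 1/3 (I = 3/9 = 3*(1/9) = 1/3 ≈ 0.33333)
m(L) = -11/3 (m(L) = 1/3 - 4 = -11/3)
(((-4 + 2)*(-2))*m(0))*20 = (((-4 + 2)*(-2))*(-11/3))*20 = (-2*(-2)*(-11/3))*20 = (4*(-11/3))*20 = -44/3*20 = -880/3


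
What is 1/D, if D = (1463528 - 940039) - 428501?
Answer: 1/94988 ≈ 1.0528e-5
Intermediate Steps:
D = 94988 (D = 523489 - 428501 = 94988)
1/D = 1/94988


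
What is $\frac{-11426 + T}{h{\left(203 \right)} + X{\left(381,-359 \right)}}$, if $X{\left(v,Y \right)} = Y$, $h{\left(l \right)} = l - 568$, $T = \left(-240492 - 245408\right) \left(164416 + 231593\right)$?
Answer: $\frac{96210392263}{362} \approx 2.6577 \cdot 10^{8}$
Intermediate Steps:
$T = -192420773100$ ($T = \left(-485900\right) 396009 = -192420773100$)
$h{\left(l \right)} = -568 + l$
$\frac{-11426 + T}{h{\left(203 \right)} + X{\left(381,-359 \right)}} = \frac{-11426 - 192420773100}{\left(-568 + 203\right) - 359} = - \frac{192420784526}{-365 - 359} = - \frac{192420784526}{-724} = \left(-192420784526\right) \left(- \frac{1}{724}\right) = \frac{96210392263}{362}$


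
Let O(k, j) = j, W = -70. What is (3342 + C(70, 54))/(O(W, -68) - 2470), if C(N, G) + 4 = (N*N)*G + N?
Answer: -44668/423 ≈ -105.60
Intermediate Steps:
C(N, G) = -4 + N + G*N**2 (C(N, G) = -4 + ((N*N)*G + N) = -4 + (N**2*G + N) = -4 + (G*N**2 + N) = -4 + (N + G*N**2) = -4 + N + G*N**2)
(3342 + C(70, 54))/(O(W, -68) - 2470) = (3342 + (-4 + 70 + 54*70**2))/(-68 - 2470) = (3342 + (-4 + 70 + 54*4900))/(-2538) = (3342 + (-4 + 70 + 264600))*(-1/2538) = (3342 + 264666)*(-1/2538) = 268008*(-1/2538) = -44668/423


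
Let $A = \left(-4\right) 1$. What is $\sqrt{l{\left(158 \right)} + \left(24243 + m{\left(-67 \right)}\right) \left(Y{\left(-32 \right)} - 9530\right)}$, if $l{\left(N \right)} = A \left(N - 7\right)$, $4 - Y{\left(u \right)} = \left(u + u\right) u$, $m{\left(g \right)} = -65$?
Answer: $2 i \sqrt{69959194} \approx 16728.0 i$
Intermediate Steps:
$Y{\left(u \right)} = 4 - 2 u^{2}$ ($Y{\left(u \right)} = 4 - \left(u + u\right) u = 4 - 2 u u = 4 - 2 u^{2}$)
$A = -4$
$l{\left(N \right)} = 28 - 4 N$ ($l{\left(N \right)} = - 4 \left(N - 7\right) = - 4 \left(-7 + N\right) = 28 - 4 N$)
$\sqrt{l{\left(158 \right)} + \left(24243 + m{\left(-67 \right)}\right) \left(Y{\left(-32 \right)} - 9530\right)} = \sqrt{\left(28 - 632\right) + \left(24243 - 65\right) \left(\left(4 - 2 \left(-32\right)^{2}\right) - 9530\right)} = \sqrt{\left(28 - 632\right) + 24178 \left(\left(4 - 2048\right) - 9530\right)} = \sqrt{-604 + 24178 \left(\left(4 - 2048\right) - 9530\right)} = \sqrt{-604 + 24178 \left(-2044 - 9530\right)} = \sqrt{-604 + 24178 \left(-11574\right)} = \sqrt{-604 - 279836172} = \sqrt{-279836776} = 2 i \sqrt{69959194}$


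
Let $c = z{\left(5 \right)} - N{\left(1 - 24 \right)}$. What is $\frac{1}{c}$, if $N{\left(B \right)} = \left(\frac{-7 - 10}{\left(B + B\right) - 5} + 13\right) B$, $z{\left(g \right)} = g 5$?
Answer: $\frac{3}{995} \approx 0.0030151$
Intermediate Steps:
$z{\left(g \right)} = 5 g$
$N{\left(B \right)} = B \left(13 - \frac{17}{-5 + 2 B}\right)$ ($N{\left(B \right)} = \left(- \frac{17}{2 B - 5} + 13\right) B = \left(- \frac{17}{-5 + 2 B} + 13\right) B = \left(13 - \frac{17}{-5 + 2 B}\right) B = B \left(13 - \frac{17}{-5 + 2 B}\right)$)
$c = \frac{995}{3}$ ($c = 5 \cdot 5 - \frac{2 \left(1 - 24\right) \left(-41 + 13 \left(1 - 24\right)\right)}{-5 + 2 \left(1 - 24\right)} = 25 - \frac{2 \left(1 - 24\right) \left(-41 + 13 \left(1 - 24\right)\right)}{-5 + 2 \left(1 - 24\right)} = 25 - 2 \left(-23\right) \frac{1}{-5 + 2 \left(-23\right)} \left(-41 + 13 \left(-23\right)\right) = 25 - 2 \left(-23\right) \frac{1}{-5 - 46} \left(-41 - 299\right) = 25 - 2 \left(-23\right) \frac{1}{-51} \left(-340\right) = 25 - 2 \left(-23\right) \left(- \frac{1}{51}\right) \left(-340\right) = 25 - - \frac{920}{3} = 25 + \frac{920}{3} = \frac{995}{3} \approx 331.67$)
$\frac{1}{c} = \frac{1}{\frac{995}{3}} = \frac{3}{995}$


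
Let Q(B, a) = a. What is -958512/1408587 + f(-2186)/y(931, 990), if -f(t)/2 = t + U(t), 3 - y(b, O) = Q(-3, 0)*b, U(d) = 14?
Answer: 679558488/469529 ≈ 1447.3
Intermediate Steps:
y(b, O) = 3 (y(b, O) = 3 - 0*b = 3 - 1*0 = 3 + 0 = 3)
f(t) = -28 - 2*t (f(t) = -2*(t + 14) = -2*(14 + t) = -28 - 2*t)
-958512/1408587 + f(-2186)/y(931, 990) = -958512/1408587 + (-28 - 2*(-2186))/3 = -958512*1/1408587 + (-28 + 4372)*(⅓) = -319504/469529 + 4344*(⅓) = -319504/469529 + 1448 = 679558488/469529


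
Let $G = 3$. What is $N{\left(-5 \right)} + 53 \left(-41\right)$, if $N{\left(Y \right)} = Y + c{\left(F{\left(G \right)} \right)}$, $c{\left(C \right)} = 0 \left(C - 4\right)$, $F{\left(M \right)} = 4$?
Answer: $-2178$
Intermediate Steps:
$c{\left(C \right)} = 0$ ($c{\left(C \right)} = 0 \left(-4 + C\right) = 0$)
$N{\left(Y \right)} = Y$ ($N{\left(Y \right)} = Y + 0 = Y$)
$N{\left(-5 \right)} + 53 \left(-41\right) = -5 + 53 \left(-41\right) = -5 - 2173 = -2178$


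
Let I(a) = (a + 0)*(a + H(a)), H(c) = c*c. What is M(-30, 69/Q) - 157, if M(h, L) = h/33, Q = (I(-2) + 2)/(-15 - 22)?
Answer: -1737/11 ≈ -157.91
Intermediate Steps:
H(c) = c²
I(a) = a*(a + a²) (I(a) = (a + 0)*(a + a²) = a*(a + a²))
Q = 2/37 (Q = ((-2)²*(1 - 2) + 2)/(-15 - 22) = (4*(-1) + 2)/(-37) = (-4 + 2)*(-1/37) = -2*(-1/37) = 2/37 ≈ 0.054054)
M(h, L) = h/33 (M(h, L) = h*(1/33) = h/33)
M(-30, 69/Q) - 157 = (1/33)*(-30) - 157 = -10/11 - 157 = -1737/11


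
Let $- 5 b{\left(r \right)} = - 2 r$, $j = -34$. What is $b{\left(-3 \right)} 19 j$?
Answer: $\frac{3876}{5} \approx 775.2$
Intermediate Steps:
$b{\left(r \right)} = \frac{2 r}{5}$ ($b{\left(r \right)} = - \frac{\left(-2\right) r}{5} = \frac{2 r}{5}$)
$b{\left(-3 \right)} 19 j = \frac{2}{5} \left(-3\right) 19 \left(-34\right) = \left(- \frac{6}{5}\right) 19 \left(-34\right) = \left(- \frac{114}{5}\right) \left(-34\right) = \frac{3876}{5}$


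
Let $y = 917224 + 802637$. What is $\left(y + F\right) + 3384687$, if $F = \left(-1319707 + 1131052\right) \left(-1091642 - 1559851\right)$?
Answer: $500222516463$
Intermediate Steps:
$y = 1719861$
$F = 500217411915$ ($F = \left(-188655\right) \left(-2651493\right) = 500217411915$)
$\left(y + F\right) + 3384687 = \left(1719861 + 500217411915\right) + 3384687 = 500219131776 + 3384687 = 500222516463$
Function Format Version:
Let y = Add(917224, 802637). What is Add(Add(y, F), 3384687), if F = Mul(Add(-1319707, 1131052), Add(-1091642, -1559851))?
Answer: 500222516463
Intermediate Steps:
y = 1719861
F = 500217411915 (F = Mul(-188655, -2651493) = 500217411915)
Add(Add(y, F), 3384687) = Add(Add(1719861, 500217411915), 3384687) = Add(500219131776, 3384687) = 500222516463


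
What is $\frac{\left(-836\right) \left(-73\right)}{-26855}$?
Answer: $- \frac{61028}{26855} \approx -2.2725$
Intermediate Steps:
$\frac{\left(-836\right) \left(-73\right)}{-26855} = 61028 \left(- \frac{1}{26855}\right) = - \frac{61028}{26855}$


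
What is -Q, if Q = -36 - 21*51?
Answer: 1107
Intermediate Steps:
Q = -1107 (Q = -36 - 1071 = -1107)
-Q = -1*(-1107) = 1107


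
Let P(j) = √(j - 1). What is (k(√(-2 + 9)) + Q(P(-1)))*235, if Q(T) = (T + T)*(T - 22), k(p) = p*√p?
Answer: -940 + 235*7^(¾) - 10340*I*√2 ≈ 71.327 - 14623.0*I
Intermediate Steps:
k(p) = p^(3/2)
P(j) = √(-1 + j)
Q(T) = 2*T*(-22 + T) (Q(T) = (2*T)*(-22 + T) = 2*T*(-22 + T))
(k(√(-2 + 9)) + Q(P(-1)))*235 = ((√(-2 + 9))^(3/2) + 2*√(-1 - 1)*(-22 + √(-1 - 1)))*235 = ((√7)^(3/2) + 2*√(-2)*(-22 + √(-2)))*235 = (7^(¾) + 2*(I*√2)*(-22 + I*√2))*235 = (7^(¾) + 2*I*√2*(-22 + I*√2))*235 = 235*7^(¾) + 470*I*√2*(-22 + I*√2)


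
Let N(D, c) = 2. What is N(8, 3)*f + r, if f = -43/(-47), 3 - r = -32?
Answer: 1731/47 ≈ 36.830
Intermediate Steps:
r = 35 (r = 3 - 1*(-32) = 3 + 32 = 35)
f = 43/47 (f = -43*(-1/47) = 43/47 ≈ 0.91489)
N(8, 3)*f + r = 2*(43/47) + 35 = 86/47 + 35 = 1731/47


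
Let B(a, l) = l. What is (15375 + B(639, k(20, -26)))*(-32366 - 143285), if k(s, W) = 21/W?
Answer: -70212798579/26 ≈ -2.7005e+9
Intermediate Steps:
(15375 + B(639, k(20, -26)))*(-32366 - 143285) = (15375 + 21/(-26))*(-32366 - 143285) = (15375 + 21*(-1/26))*(-175651) = (15375 - 21/26)*(-175651) = (399729/26)*(-175651) = -70212798579/26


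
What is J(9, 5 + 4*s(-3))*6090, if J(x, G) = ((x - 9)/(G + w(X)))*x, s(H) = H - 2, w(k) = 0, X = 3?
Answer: 0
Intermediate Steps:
s(H) = -2 + H
J(x, G) = x*(-9 + x)/G (J(x, G) = ((x - 9)/(G + 0))*x = ((-9 + x)/G)*x = x*(-9 + x)/G)
J(9, 5 + 4*s(-3))*6090 = (9*(-9 + 9)/(5 + 4*(-2 - 3)))*6090 = (9*0/(5 + 4*(-5)))*6090 = (9*0/(5 - 20))*6090 = (9*0/(-15))*6090 = (9*(-1/15)*0)*6090 = 0*6090 = 0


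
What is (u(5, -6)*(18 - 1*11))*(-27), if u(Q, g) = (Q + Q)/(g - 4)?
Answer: 189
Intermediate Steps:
u(Q, g) = 2*Q/(-4 + g) (u(Q, g) = (2*Q)/(-4 + g) = 2*Q/(-4 + g))
(u(5, -6)*(18 - 1*11))*(-27) = ((2*5/(-4 - 6))*(18 - 1*11))*(-27) = ((2*5/(-10))*(18 - 11))*(-27) = ((2*5*(-⅒))*7)*(-27) = -1*7*(-27) = -7*(-27) = 189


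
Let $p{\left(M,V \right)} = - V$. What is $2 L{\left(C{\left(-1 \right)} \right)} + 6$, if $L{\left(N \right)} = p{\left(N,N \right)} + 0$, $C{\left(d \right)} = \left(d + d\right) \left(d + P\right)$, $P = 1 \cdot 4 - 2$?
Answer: $10$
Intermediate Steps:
$P = 2$ ($P = 4 - 2 = 2$)
$C{\left(d \right)} = 2 d \left(2 + d\right)$ ($C{\left(d \right)} = \left(d + d\right) \left(d + 2\right) = 2 d \left(2 + d\right)$)
$L{\left(N \right)} = - N$ ($L{\left(N \right)} = - N + 0 = - N$)
$2 L{\left(C{\left(-1 \right)} \right)} + 6 = 2 \left(- 2 \left(-1\right) \left(2 - 1\right)\right) + 6 = 2 \left(- 2 \left(-1\right) 1\right) + 6 = 2 \left(\left(-1\right) \left(-2\right)\right) + 6 = 2 \cdot 2 + 6 = 4 + 6 = 10$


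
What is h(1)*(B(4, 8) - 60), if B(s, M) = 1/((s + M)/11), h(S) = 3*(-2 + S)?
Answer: 709/4 ≈ 177.25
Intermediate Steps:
h(S) = -6 + 3*S
B(s, M) = 1/(M/11 + s/11) (B(s, M) = 1/((M + s)*(1/11)) = 1/(M/11 + s/11))
h(1)*(B(4, 8) - 60) = (-6 + 3*1)*(11/(8 + 4) - 60) = (-6 + 3)*(11/12 - 60) = -3*(11*(1/12) - 60) = -3*(11/12 - 60) = -3*(-709/12) = 709/4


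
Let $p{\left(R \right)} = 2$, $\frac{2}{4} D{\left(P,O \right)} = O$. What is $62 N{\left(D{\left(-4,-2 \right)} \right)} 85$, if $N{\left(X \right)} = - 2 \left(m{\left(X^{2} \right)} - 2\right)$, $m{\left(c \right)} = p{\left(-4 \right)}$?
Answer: $0$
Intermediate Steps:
$D{\left(P,O \right)} = 2 O$
$m{\left(c \right)} = 2$
$N{\left(X \right)} = 0$ ($N{\left(X \right)} = - 2 \left(2 - 2\right) = \left(-2\right) 0 = 0$)
$62 N{\left(D{\left(-4,-2 \right)} \right)} 85 = 62 \cdot 0 \cdot 85 = 0 \cdot 85 = 0$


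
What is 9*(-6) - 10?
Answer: -64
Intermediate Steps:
9*(-6) - 10 = -54 - 10 = -64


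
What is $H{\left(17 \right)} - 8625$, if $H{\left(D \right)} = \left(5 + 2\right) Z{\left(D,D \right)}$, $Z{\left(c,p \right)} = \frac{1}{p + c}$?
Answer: $- \frac{293243}{34} \approx -8624.8$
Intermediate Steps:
$Z{\left(c,p \right)} = \frac{1}{c + p}$
$H{\left(D \right)} = \frac{7}{2 D}$ ($H{\left(D \right)} = \frac{5 + 2}{D + D} = \frac{7}{2 D}$)
$H{\left(17 \right)} - 8625 = \frac{7}{2 \cdot 17} - 8625 = \frac{7}{2} \cdot \frac{1}{17} - 8625 = \frac{7}{34} - 8625 = - \frac{293243}{34}$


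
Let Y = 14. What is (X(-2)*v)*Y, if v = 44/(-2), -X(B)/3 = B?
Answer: -1848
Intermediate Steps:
X(B) = -3*B
v = -22 (v = 44*(-1/2) = -22)
(X(-2)*v)*Y = (-3*(-2)*(-22))*14 = (6*(-22))*14 = -132*14 = -1848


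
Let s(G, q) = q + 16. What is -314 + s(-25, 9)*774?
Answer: 19036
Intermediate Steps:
s(G, q) = 16 + q
-314 + s(-25, 9)*774 = -314 + (16 + 9)*774 = -314 + 25*774 = -314 + 19350 = 19036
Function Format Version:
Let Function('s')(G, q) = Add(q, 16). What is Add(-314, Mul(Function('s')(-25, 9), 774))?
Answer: 19036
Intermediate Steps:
Function('s')(G, q) = Add(16, q)
Add(-314, Mul(Function('s')(-25, 9), 774)) = Add(-314, Mul(Add(16, 9), 774)) = Add(-314, Mul(25, 774)) = Add(-314, 19350) = 19036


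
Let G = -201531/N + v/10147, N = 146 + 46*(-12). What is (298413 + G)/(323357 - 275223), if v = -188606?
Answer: 1231335025687/198296773388 ≈ 6.2096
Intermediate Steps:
N = -406 (N = 146 - 552 = -406)
G = 1968361021/4119682 (G = -201531/(-406) - 188606/10147 = -201531*(-1/406) - 188606*1/10147 = 201531/406 - 188606/10147 = 1968361021/4119682 ≈ 477.79)
(298413 + G)/(323357 - 275223) = (298413 + 1968361021/4119682)/(323357 - 275223) = (1231335025687/4119682)/48134 = (1231335025687/4119682)*(1/48134) = 1231335025687/198296773388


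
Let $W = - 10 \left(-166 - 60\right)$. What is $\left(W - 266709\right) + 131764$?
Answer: $-132685$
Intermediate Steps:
$W = 2260$ ($W = \left(-10\right) \left(-226\right) = 2260$)
$\left(W - 266709\right) + 131764 = \left(2260 - 266709\right) + 131764 = -264449 + 131764 = -132685$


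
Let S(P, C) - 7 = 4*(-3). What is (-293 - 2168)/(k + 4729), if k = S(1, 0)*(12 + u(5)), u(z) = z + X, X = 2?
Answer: -2461/4634 ≈ -0.53107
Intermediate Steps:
S(P, C) = -5 (S(P, C) = 7 + 4*(-3) = 7 - 12 = -5)
u(z) = 2 + z (u(z) = z + 2 = 2 + z)
k = -95 (k = -5*(12 + (2 + 5)) = -5*(12 + 7) = -5*19 = -95)
(-293 - 2168)/(k + 4729) = (-293 - 2168)/(-95 + 4729) = -2461/4634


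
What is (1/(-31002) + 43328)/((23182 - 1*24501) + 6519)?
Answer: 268650931/32242080 ≈ 8.3323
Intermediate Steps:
(1/(-31002) + 43328)/((23182 - 1*24501) + 6519) = (-1/31002 + 43328)/((23182 - 24501) + 6519) = 1343254655/(31002*(-1319 + 6519)) = (1343254655/31002)/5200 = (1343254655/31002)*(1/5200) = 268650931/32242080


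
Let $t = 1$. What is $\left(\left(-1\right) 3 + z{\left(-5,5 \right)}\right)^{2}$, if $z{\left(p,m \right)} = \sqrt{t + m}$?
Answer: $\left(3 - \sqrt{6}\right)^{2} \approx 0.30306$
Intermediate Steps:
$z{\left(p,m \right)} = \sqrt{1 + m}$
$\left(\left(-1\right) 3 + z{\left(-5,5 \right)}\right)^{2} = \left(\left(-1\right) 3 + \sqrt{1 + 5}\right)^{2} = \left(-3 + \sqrt{6}\right)^{2}$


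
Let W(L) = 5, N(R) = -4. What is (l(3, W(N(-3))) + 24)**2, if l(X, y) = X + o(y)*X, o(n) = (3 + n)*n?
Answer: 21609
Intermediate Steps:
o(n) = n*(3 + n)
l(X, y) = X + X*y*(3 + y) (l(X, y) = X + (y*(3 + y))*X = X + X*y*(3 + y))
(l(3, W(N(-3))) + 24)**2 = (3*(1 + 5*(3 + 5)) + 24)**2 = (3*(1 + 5*8) + 24)**2 = (3*(1 + 40) + 24)**2 = (3*41 + 24)**2 = (123 + 24)**2 = 147**2 = 21609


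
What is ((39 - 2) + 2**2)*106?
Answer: 4346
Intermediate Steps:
((39 - 2) + 2**2)*106 = (37 + 4)*106 = 41*106 = 4346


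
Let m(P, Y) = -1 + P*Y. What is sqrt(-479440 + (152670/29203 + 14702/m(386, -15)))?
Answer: 2*I*sqrt(3427945465648613904222)/169114573 ≈ 692.41*I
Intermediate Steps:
sqrt(-479440 + (152670/29203 + 14702/m(386, -15))) = sqrt(-479440 + (152670/29203 + 14702/(-1 + 386*(-15)))) = sqrt(-479440 + (152670*(1/29203) + 14702/(-1 - 5790))) = sqrt(-479440 + (152670/29203 + 14702/(-5791))) = sqrt(-479440 + (152670/29203 + 14702*(-1/5791))) = sqrt(-479440 + (152670/29203 - 14702/5791)) = sqrt(-479440 + 454769464/169114573) = sqrt(-81079836109656/169114573) = 2*I*sqrt(3427945465648613904222)/169114573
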